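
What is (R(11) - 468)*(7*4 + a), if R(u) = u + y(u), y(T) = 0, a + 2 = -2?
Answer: -10968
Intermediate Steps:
a = -4 (a = -2 - 2 = -4)
R(u) = u (R(u) = u + 0 = u)
(R(11) - 468)*(7*4 + a) = (11 - 468)*(7*4 - 4) = -457*(28 - 4) = -457*24 = -10968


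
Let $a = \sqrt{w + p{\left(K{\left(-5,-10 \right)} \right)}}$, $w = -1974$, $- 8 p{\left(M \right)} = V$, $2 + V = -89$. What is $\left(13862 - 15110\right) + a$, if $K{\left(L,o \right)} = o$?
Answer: $-1248 + \frac{i \sqrt{31402}}{4} \approx -1248.0 + 44.302 i$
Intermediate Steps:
$V = -91$ ($V = -2 - 89 = -91$)
$p{\left(M \right)} = \frac{91}{8}$ ($p{\left(M \right)} = \left(- \frac{1}{8}\right) \left(-91\right) = \frac{91}{8}$)
$a = \frac{i \sqrt{31402}}{4}$ ($a = \sqrt{-1974 + \frac{91}{8}} = \sqrt{- \frac{15701}{8}} = \frac{i \sqrt{31402}}{4} \approx 44.302 i$)
$\left(13862 - 15110\right) + a = \left(13862 - 15110\right) + \frac{i \sqrt{31402}}{4} = -1248 + \frac{i \sqrt{31402}}{4}$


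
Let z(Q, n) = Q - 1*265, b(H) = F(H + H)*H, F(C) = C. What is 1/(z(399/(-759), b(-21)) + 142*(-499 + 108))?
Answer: -253/14114244 ≈ -1.7925e-5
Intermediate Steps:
b(H) = 2*H² (b(H) = (H + H)*H = (2*H)*H = 2*H²)
z(Q, n) = -265 + Q (z(Q, n) = Q - 265 = -265 + Q)
1/(z(399/(-759), b(-21)) + 142*(-499 + 108)) = 1/((-265 + 399/(-759)) + 142*(-499 + 108)) = 1/((-265 + 399*(-1/759)) + 142*(-391)) = 1/((-265 - 133/253) - 55522) = 1/(-67178/253 - 55522) = 1/(-14114244/253) = -253/14114244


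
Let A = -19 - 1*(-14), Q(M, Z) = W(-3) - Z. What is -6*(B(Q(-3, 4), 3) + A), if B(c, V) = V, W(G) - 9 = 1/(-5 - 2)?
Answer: 12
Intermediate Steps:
W(G) = 62/7 (W(G) = 9 + 1/(-5 - 2) = 9 + 1/(-7) = 9 - 1/7 = 62/7)
Q(M, Z) = 62/7 - Z
A = -5 (A = -19 + 14 = -5)
-6*(B(Q(-3, 4), 3) + A) = -6*(3 - 5) = -6*(-2) = 12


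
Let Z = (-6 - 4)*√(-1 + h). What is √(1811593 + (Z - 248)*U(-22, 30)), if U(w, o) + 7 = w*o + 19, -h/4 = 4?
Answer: √(1972297 + 6480*I*√17) ≈ 1404.4 + 9.512*I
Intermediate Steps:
h = -16 (h = -4*4 = -16)
U(w, o) = 12 + o*w (U(w, o) = -7 + (w*o + 19) = -7 + (o*w + 19) = -7 + (19 + o*w) = 12 + o*w)
Z = -10*I*√17 (Z = (-6 - 4)*√(-1 - 16) = -10*I*√17 ≈ -41.231*I)
√(1811593 + (Z - 248)*U(-22, 30)) = √(1811593 + (-10*I*√17 - 248)*(12 + 30*(-22))) = √(1811593 + (-248 - 10*I*√17)*(12 - 660)) = √(1811593 + (-248 - 10*I*√17)*(-648)) = √(1811593 + (160704 + 6480*I*√17)) = √(1972297 + 6480*I*√17)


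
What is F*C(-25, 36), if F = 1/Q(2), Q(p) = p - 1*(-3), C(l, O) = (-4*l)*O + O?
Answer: 3636/5 ≈ 727.20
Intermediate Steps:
C(l, O) = O - 4*O*l (C(l, O) = -4*O*l + O = O - 4*O*l)
Q(p) = 3 + p (Q(p) = p + 3 = 3 + p)
F = 1/5 (F = 1/(3 + 2) = 1/5 ≈ 0.20000)
F*C(-25, 36) = (36*(1 - 4*(-25)))/5 = (36*(1 + 100))/5 = (36*101)/5 = (1/5)*3636 = 3636/5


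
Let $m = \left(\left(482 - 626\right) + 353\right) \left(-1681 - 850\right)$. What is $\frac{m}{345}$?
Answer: $- \frac{528979}{345} \approx -1533.3$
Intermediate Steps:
$m = -528979$ ($m = \left(-144 + 353\right) \left(-2531\right) = 209 \left(-2531\right) = -528979$)
$\frac{m}{345} = - \frac{528979}{345}$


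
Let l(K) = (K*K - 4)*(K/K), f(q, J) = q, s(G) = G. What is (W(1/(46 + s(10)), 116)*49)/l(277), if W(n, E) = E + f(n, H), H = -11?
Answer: 45479/613800 ≈ 0.074094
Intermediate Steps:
W(n, E) = E + n
l(K) = -4 + K² (l(K) = (K² - 4)*1 = (-4 + K²)*1 = -4 + K²)
(W(1/(46 + s(10)), 116)*49)/l(277) = ((116 + 1/(46 + 10))*49)/(-4 + 277²) = ((116 + 1/56)*49)/(-4 + 76729) = ((116 + 1/56)*49)/76725 = ((6497/56)*49)*(1/76725) = (45479/8)*(1/76725) = 45479/613800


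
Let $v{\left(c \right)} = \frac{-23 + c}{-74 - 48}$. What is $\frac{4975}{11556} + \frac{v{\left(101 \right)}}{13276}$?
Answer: $\frac{503560427}{1169808102} \approx 0.43046$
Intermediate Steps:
$v{\left(c \right)} = \frac{23}{122} - \frac{c}{122}$ ($v{\left(c \right)} = \frac{-23 + c}{-122} = \left(-23 + c\right) \left(- \frac{1}{122}\right) = \frac{23}{122} - \frac{c}{122}$)
$\frac{4975}{11556} + \frac{v{\left(101 \right)}}{13276} = \frac{4975}{11556} + \frac{\frac{23}{122} - \frac{101}{122}}{13276} = 4975 \cdot \frac{1}{11556} + \left(\frac{23}{122} - \frac{101}{122}\right) \frac{1}{13276} = \frac{4975}{11556} - \frac{39}{809836} = \frac{503560427}{1169808102}$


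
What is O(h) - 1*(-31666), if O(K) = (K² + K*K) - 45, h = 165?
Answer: 86071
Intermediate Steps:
O(K) = -45 + 2*K² (O(K) = (K² + K²) - 45 = 2*K² - 45 = -45 + 2*K²)
O(h) - 1*(-31666) = (-45 + 2*165²) - 1*(-31666) = (-45 + 2*27225) + 31666 = (-45 + 54450) + 31666 = 54405 + 31666 = 86071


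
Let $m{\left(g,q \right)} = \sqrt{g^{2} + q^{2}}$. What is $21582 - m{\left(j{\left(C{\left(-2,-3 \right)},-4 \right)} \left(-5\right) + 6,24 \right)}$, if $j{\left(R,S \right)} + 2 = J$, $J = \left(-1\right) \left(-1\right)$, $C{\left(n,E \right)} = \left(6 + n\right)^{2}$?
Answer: $21582 - \sqrt{697} \approx 21556.0$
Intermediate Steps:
$J = 1$
$j{\left(R,S \right)} = -1$ ($j{\left(R,S \right)} = -2 + 1 = -1$)
$21582 - m{\left(j{\left(C{\left(-2,-3 \right)},-4 \right)} \left(-5\right) + 6,24 \right)} = 21582 - \sqrt{\left(\left(-1\right) \left(-5\right) + 6\right)^{2} + 24^{2}} = 21582 - \sqrt{\left(5 + 6\right)^{2} + 576} = 21582 - \sqrt{11^{2} + 576} = 21582 - \sqrt{121 + 576} = 21582 - \sqrt{697}$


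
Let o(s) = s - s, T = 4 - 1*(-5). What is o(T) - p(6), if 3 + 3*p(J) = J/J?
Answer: 2/3 ≈ 0.66667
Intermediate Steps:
T = 9 (T = 4 + 5 = 9)
o(s) = 0
p(J) = -2/3 (p(J) = -1 + (J/J)/3 = -1 + (1/3)*1 = -1 + 1/3 = -2/3)
o(T) - p(6) = 0 - 1*(-2/3) = 0 + 2/3 = 2/3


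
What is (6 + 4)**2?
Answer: 100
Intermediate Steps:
(6 + 4)**2 = 10**2 = 100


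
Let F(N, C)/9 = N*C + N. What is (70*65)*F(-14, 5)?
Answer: -3439800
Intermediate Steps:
F(N, C) = 9*N + 9*C*N (F(N, C) = 9*(N*C + N) = 9*(C*N + N) = 9*(N + C*N) = 9*N + 9*C*N)
(70*65)*F(-14, 5) = (70*65)*(9*(-14)*(1 + 5)) = 4550*(9*(-14)*6) = 4550*(-756) = -3439800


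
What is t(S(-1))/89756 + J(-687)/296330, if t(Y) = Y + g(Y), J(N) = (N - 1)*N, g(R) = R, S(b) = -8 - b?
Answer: 10604890829/6649348870 ≈ 1.5949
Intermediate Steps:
J(N) = N*(-1 + N) (J(N) = (-1 + N)*N = N*(-1 + N))
t(Y) = 2*Y (t(Y) = Y + Y = 2*Y)
t(S(-1))/89756 + J(-687)/296330 = (2*(-8 - 1*(-1)))/89756 - 687*(-1 - 687)/296330 = (2*(-8 + 1))*(1/89756) - 687*(-688)*(1/296330) = (2*(-7))*(1/89756) + 472656*(1/296330) = -14*1/89756 + 236328/148165 = -7/44878 + 236328/148165 = 10604890829/6649348870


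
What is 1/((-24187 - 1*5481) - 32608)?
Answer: -1/62276 ≈ -1.6058e-5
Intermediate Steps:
1/((-24187 - 1*5481) - 32608) = 1/((-24187 - 5481) - 32608) = 1/(-29668 - 32608) = 1/(-62276) = -1/62276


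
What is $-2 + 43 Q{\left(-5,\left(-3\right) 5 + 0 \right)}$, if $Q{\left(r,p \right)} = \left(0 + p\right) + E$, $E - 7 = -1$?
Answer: $-389$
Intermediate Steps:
$E = 6$ ($E = 7 - 1 = 6$)
$Q{\left(r,p \right)} = 6 + p$ ($Q{\left(r,p \right)} = \left(0 + p\right) + 6 = p + 6 = 6 + p$)
$-2 + 43 Q{\left(-5,\left(-3\right) 5 + 0 \right)} = -2 + 43 \left(6 + \left(\left(-3\right) 5 + 0\right)\right) = -2 + 43 \left(6 + \left(-15 + 0\right)\right) = -2 + 43 \left(6 - 15\right) = -2 + 43 \left(-9\right) = -2 - 387 = -389$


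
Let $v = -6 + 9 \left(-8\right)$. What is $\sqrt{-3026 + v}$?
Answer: $4 i \sqrt{194} \approx 55.714 i$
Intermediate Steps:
$v = -78$ ($v = -6 - 72 = -78$)
$\sqrt{-3026 + v} = \sqrt{-3026 - 78} = \sqrt{-3104} = 4 i \sqrt{194}$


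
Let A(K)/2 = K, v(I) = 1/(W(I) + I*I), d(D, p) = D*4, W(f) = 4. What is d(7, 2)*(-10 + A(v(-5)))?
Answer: -8064/29 ≈ -278.07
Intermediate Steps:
d(D, p) = 4*D
v(I) = 1/(4 + I²) (v(I) = 1/(4 + I*I) = 1/(4 + I²))
A(K) = 2*K
d(7, 2)*(-10 + A(v(-5))) = (4*7)*(-10 + 2/(4 + (-5)²)) = 28*(-10 + 2/(4 + 25)) = 28*(-10 + 2/29) = 28*(-288/29) = -8064/29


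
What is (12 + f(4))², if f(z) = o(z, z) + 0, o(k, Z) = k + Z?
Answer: 400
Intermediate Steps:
o(k, Z) = Z + k
f(z) = 2*z (f(z) = (z + z) + 0 = 2*z + 0 = 2*z)
(12 + f(4))² = (12 + 2*4)² = (12 + 8)² = 20² = 400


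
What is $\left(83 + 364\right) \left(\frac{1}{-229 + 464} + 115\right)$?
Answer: $\frac{12080622}{235} \approx 51407.0$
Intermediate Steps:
$\left(83 + 364\right) \left(\frac{1}{-229 + 464} + 115\right) = 447 \left(\frac{1}{235} + 115\right) = 447 \cdot \frac{27026}{235} = \frac{12080622}{235}$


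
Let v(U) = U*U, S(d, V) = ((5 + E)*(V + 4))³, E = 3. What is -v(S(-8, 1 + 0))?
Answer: -4096000000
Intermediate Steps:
S(d, V) = (32 + 8*V)³ (S(d, V) = ((5 + 3)*(V + 4))³ = (8*(4 + V))³ = (32 + 8*V)³)
v(U) = U²
-v(S(-8, 1 + 0)) = -(512*(4 + (1 + 0))³)² = -(512*(4 + 1)³)² = -(512*5³)² = -(512*125)² = -1*64000² = -1*4096000000 = -4096000000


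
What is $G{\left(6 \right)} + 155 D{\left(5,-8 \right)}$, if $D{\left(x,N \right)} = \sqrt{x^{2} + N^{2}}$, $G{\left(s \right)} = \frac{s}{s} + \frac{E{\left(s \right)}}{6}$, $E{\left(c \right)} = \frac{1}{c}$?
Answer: $\frac{37}{36} + 155 \sqrt{89} \approx 1463.3$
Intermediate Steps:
$G{\left(s \right)} = 1 + \frac{1}{6 s}$ ($G{\left(s \right)} = \frac{s}{s} + \frac{1}{s 6} = 1 + \frac{1}{s} \frac{1}{6} = 1 + \frac{1}{6 s}$)
$D{\left(x,N \right)} = \sqrt{N^{2} + x^{2}}$
$G{\left(6 \right)} + 155 D{\left(5,-8 \right)} = \frac{\frac{1}{6} + 6}{6} + 155 \sqrt{\left(-8\right)^{2} + 5^{2}} = \frac{1}{6} \cdot \frac{37}{6} + 155 \sqrt{64 + 25} = \frac{37}{36} + 155 \sqrt{89}$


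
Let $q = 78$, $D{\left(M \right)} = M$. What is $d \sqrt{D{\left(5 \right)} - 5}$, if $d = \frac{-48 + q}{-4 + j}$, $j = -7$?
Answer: $0$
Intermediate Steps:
$d = - \frac{30}{11}$ ($d = \frac{-48 + 78}{-4 - 7} = \frac{30}{-11} = 30 \left(- \frac{1}{11}\right) = - \frac{30}{11} \approx -2.7273$)
$d \sqrt{D{\left(5 \right)} - 5} = - \frac{30 \sqrt{5 - 5}}{11} = - \frac{30 \sqrt{0}}{11} = \left(- \frac{30}{11}\right) 0 = 0$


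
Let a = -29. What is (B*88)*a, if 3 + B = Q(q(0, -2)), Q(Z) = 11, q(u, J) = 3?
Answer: -20416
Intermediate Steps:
B = 8 (B = -3 + 11 = 8)
(B*88)*a = (8*88)*(-29) = 704*(-29) = -20416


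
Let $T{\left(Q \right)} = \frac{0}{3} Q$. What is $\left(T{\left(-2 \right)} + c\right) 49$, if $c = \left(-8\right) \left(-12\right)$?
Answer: $4704$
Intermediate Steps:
$c = 96$
$T{\left(Q \right)} = 0$ ($T{\left(Q \right)} = 0 \cdot \frac{1}{3} Q = 0 Q = 0$)
$\left(T{\left(-2 \right)} + c\right) 49 = \left(0 + 96\right) 49 = 96 \cdot 49 = 4704$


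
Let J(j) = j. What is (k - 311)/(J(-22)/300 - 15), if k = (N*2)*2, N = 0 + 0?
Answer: 46650/2261 ≈ 20.632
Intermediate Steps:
N = 0
k = 0 (k = (0*2)*2 = 0*2 = 0)
(k - 311)/(J(-22)/300 - 15) = (0 - 311)/(-22/300 - 15) = -311/(-22*1/300 - 15) = -311/(-11/150 - 15) = -311/(-2261/150) = -311*(-150/2261) = 46650/2261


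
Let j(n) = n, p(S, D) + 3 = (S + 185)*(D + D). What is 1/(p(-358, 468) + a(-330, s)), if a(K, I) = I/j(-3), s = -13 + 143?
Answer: -3/485923 ≈ -6.1738e-6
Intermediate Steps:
p(S, D) = -3 + 2*D*(185 + S) (p(S, D) = -3 + (S + 185)*(D + D) = -3 + (185 + S)*(2*D) = -3 + 2*D*(185 + S))
s = 130
a(K, I) = -I/3 (a(K, I) = I/(-3) = I*(-⅓) = -I/3)
1/(p(-358, 468) + a(-330, s)) = 1/((-3 + 370*468 + 2*468*(-358)) - ⅓*130) = 1/((-3 + 173160 - 335088) - 130/3) = 1/(-161931 - 130/3) = 1/(-485923/3) = -3/485923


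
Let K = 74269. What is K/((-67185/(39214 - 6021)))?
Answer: -2465210917/67185 ≈ -36693.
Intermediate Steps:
K/((-67185/(39214 - 6021))) = 74269/((-67185/(39214 - 6021))) = 74269/((-67185/33193)) = 74269/((-67185*1/33193)) = 74269/(-67185/33193) = 74269*(-33193/67185) = -2465210917/67185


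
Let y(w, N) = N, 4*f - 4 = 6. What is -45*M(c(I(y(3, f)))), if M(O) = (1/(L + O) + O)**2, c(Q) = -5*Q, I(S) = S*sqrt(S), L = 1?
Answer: -152587893185/8636168 - 1562500*sqrt(10)/1079521 ≈ -17673.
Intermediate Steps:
f = 5/2 (f = 1 + (1/4)*6 = 1 + 3/2 = 5/2 ≈ 2.5000)
I(S) = S**(3/2)
M(O) = (O + 1/(1 + O))**2 (M(O) = (1/(1 + O) + O)**2 = (O + 1/(1 + O))**2)
-45*M(c(I(y(3, f)))) = -45*(1 - 25*sqrt(10)/4 + (-25*sqrt(10)/4)**2)**2/(1 - 25*sqrt(10)/4)**2 = -45*(1 - 25*sqrt(10)/4 + 3125/8)**2/(1 - 25*sqrt(10)/4)**2 = -45*(3133/8 - 25*sqrt(10)/4)**2/(1 - 25*sqrt(10)/4)**2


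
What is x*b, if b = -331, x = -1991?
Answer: 659021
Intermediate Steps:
x*b = -1991*(-331) = 659021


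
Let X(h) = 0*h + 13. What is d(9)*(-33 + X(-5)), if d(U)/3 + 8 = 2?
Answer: 360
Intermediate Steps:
d(U) = -18 (d(U) = -24 + 3*2 = -24 + 6 = -18)
X(h) = 13 (X(h) = 0 + 13 = 13)
d(9)*(-33 + X(-5)) = -18*(-33 + 13) = -18*(-20) = 360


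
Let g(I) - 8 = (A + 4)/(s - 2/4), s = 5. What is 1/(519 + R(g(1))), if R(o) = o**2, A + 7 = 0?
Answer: 9/5155 ≈ 0.0017459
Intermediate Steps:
A = -7 (A = -7 + 0 = -7)
g(I) = 22/3 (g(I) = 8 + (-7 + 4)/(5 - 2/4) = 8 - 3/(5 - 2*1/4) = 8 - 3/(5 - 1/2) = 8 - 3/9/2 = 8 - 3*2/9 = 8 - 2/3 = 22/3)
1/(519 + R(g(1))) = 1/(519 + (22/3)**2) = 1/(519 + 484/9) = 1/(5155/9) = 9/5155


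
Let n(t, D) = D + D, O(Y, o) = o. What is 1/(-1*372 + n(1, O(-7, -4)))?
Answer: -1/380 ≈ -0.0026316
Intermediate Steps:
n(t, D) = 2*D
1/(-1*372 + n(1, O(-7, -4))) = 1/(-1*372 + 2*(-4)) = 1/(-372 - 8) = 1/(-380) = -1/380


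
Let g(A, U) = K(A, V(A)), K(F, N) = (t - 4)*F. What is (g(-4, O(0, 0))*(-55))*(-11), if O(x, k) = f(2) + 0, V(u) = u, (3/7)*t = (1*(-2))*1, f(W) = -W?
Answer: 62920/3 ≈ 20973.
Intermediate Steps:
t = -14/3 (t = 7*((1*(-2))*1)/3 = 7*(-2*1)/3 = (7/3)*(-2) = -14/3 ≈ -4.6667)
O(x, k) = -2 (O(x, k) = -1*2 + 0 = -2 + 0 = -2)
K(F, N) = -26*F/3 (K(F, N) = (-14/3 - 4)*F = -26*F/3)
g(A, U) = -26*A/3
(g(-4, O(0, 0))*(-55))*(-11) = (-26/3*(-4)*(-55))*(-11) = ((104/3)*(-55))*(-11) = -5720/3*(-11) = 62920/3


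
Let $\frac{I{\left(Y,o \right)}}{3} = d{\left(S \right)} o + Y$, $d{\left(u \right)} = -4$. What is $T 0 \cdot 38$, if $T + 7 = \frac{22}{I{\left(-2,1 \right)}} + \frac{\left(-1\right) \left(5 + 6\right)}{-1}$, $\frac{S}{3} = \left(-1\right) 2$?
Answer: $0$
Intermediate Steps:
$S = -6$ ($S = 3 \left(\left(-1\right) 2\right) = 3 \left(-2\right) = -6$)
$I{\left(Y,o \right)} = - 12 o + 3 Y$ ($I{\left(Y,o \right)} = 3 \left(- 4 o + Y\right) = 3 \left(Y - 4 o\right) = - 12 o + 3 Y$)
$T = \frac{25}{9}$ ($T = -7 + \left(\frac{22}{\left(-12\right) 1 + 3 \left(-2\right)} + \frac{\left(-1\right) \left(5 + 6\right)}{-1}\right) = -7 + \left(\frac{22}{-12 - 6} + \left(-1\right) 11 \left(-1\right)\right) = -7 + \left(\frac{22}{-18} - -11\right) = -7 + \left(22 \left(- \frac{1}{18}\right) + 11\right) = -7 + \left(- \frac{11}{9} + 11\right) = -7 + \frac{88}{9} = \frac{25}{9} \approx 2.7778$)
$T 0 \cdot 38 = \frac{25}{9} \cdot 0 \cdot 38 = 0 \cdot 38 = 0$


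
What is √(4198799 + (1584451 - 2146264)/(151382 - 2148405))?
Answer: √341739490519171130/285289 ≈ 2049.1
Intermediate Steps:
√(4198799 + (1584451 - 2146264)/(151382 - 2148405)) = √(4198799 - 561813/(-1997023)) = √(4198799 - 561813*(-1/1997023)) = √(4198799 + 80259/285289) = √(1197871248170/285289) = √341739490519171130/285289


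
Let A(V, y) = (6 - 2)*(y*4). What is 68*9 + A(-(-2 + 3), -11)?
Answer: 436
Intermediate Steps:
A(V, y) = 16*y (A(V, y) = 4*(4*y) = 16*y)
68*9 + A(-(-2 + 3), -11) = 68*9 + 16*(-11) = 612 - 176 = 436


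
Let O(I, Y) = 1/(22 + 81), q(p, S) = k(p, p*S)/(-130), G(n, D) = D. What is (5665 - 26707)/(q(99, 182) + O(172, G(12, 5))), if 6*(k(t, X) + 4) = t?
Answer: 112700952/463 ≈ 2.4341e+5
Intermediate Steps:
k(t, X) = -4 + t/6
q(p, S) = 2/65 - p/780 (q(p, S) = (-4 + p/6)/(-130) = (-4 + p/6)*(-1/130) = 2/65 - p/780)
O(I, Y) = 1/103
(5665 - 26707)/(q(99, 182) + O(172, G(12, 5))) = (5665 - 26707)/((2/65 - 1/780*99) + 1/103) = -21042/((2/65 - 33/260) + 1/103) = -21042/(-5/52 + 1/103) = -21042/(-463/5356) = -21042*(-5356/463) = 112700952/463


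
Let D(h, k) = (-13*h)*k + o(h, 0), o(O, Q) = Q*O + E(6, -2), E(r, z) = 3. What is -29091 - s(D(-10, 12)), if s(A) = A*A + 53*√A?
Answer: -2472060 - 53*√1563 ≈ -2.4742e+6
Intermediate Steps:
o(O, Q) = 3 + O*Q (o(O, Q) = Q*O + 3 = O*Q + 3 = 3 + O*Q)
D(h, k) = 3 - 13*h*k (D(h, k) = (-13*h)*k + (3 + h*0) = -13*h*k + (3 + 0) = -13*h*k + 3 = 3 - 13*h*k)
s(A) = A² + 53*√A
-29091 - s(D(-10, 12)) = -29091 - ((3 - 13*(-10)*12)² + 53*√(3 - 13*(-10)*12)) = -29091 - ((3 + 1560)² + 53*√(3 + 1560)) = -29091 - (1563² + 53*√1563) = -29091 - (2442969 + 53*√1563) = -29091 + (-2442969 - 53*√1563) = -2472060 - 53*√1563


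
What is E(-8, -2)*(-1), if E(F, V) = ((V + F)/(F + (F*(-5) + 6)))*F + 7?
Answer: -173/19 ≈ -9.1053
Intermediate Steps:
E(F, V) = 7 + F*(F + V)/(6 - 4*F) (E(F, V) = ((F + V)/(F + (-5*F + 6)))*F + 7 = ((F + V)/(F + (6 - 5*F)))*F + 7 = ((F + V)/(6 - 4*F))*F + 7 = F*(F + V)/(6 - 4*F) + 7 = 7 + F*(F + V)/(6 - 4*F))
E(-8, -2)*(-1) = ((-42 - 1*(-8)² + 28*(-8) - 1*(-8)*(-2))/(2*(-3 + 2*(-8))))*(-1) = ((-42 - 1*64 - 224 - 16)/(2*(-3 - 16)))*(-1) = ((½)*(-42 - 64 - 224 - 16)/(-19))*(-1) = ((½)*(-1/19)*(-346))*(-1) = (173/19)*(-1) = -173/19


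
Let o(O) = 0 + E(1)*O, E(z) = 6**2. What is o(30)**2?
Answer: 1166400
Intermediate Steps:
E(z) = 36
o(O) = 36*O (o(O) = 0 + 36*O = 36*O)
o(30)**2 = (36*30)**2 = 1080**2 = 1166400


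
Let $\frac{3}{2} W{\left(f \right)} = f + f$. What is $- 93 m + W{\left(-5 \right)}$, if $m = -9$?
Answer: $\frac{2491}{3} \approx 830.33$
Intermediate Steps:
$W{\left(f \right)} = \frac{4 f}{3}$ ($W{\left(f \right)} = \frac{2 \left(f + f\right)}{3} = \frac{2 \cdot 2 f}{3} = \frac{4 f}{3}$)
$- 93 m + W{\left(-5 \right)} = \left(-93\right) \left(-9\right) + \frac{4}{3} \left(-5\right) = 837 - \frac{20}{3} = \frac{2491}{3}$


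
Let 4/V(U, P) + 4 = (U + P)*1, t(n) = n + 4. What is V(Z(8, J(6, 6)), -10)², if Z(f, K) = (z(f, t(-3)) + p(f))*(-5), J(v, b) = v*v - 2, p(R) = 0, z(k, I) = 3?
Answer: 16/841 ≈ 0.019025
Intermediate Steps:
t(n) = 4 + n
J(v, b) = -2 + v² (J(v, b) = v² - 2 = -2 + v²)
Z(f, K) = -15 (Z(f, K) = (3 + 0)*(-5) = 3*(-5) = -15)
V(U, P) = 4/(-4 + P + U) (V(U, P) = 4/(-4 + (U + P)*1) = 4/(-4 + (P + U)*1) = 4/(-4 + (P + U)) = 4/(-4 + P + U))
V(Z(8, J(6, 6)), -10)² = (4/(-4 - 10 - 15))² = (4/(-29))² = (4*(-1/29))² = (-4/29)² = 16/841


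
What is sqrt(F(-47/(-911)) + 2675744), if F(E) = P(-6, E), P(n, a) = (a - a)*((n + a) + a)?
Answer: 4*sqrt(167234) ≈ 1635.8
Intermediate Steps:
P(n, a) = 0 (P(n, a) = 0*((a + n) + a) = 0*(n + 2*a) = 0)
F(E) = 0
sqrt(F(-47/(-911)) + 2675744) = sqrt(0 + 2675744) = sqrt(2675744) = 4*sqrt(167234)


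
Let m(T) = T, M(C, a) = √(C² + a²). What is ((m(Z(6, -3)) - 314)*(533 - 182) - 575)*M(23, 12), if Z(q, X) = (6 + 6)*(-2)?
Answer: -119213*√673 ≈ -3.0927e+6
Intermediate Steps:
Z(q, X) = -24 (Z(q, X) = 12*(-2) = -24)
((m(Z(6, -3)) - 314)*(533 - 182) - 575)*M(23, 12) = ((-24 - 314)*(533 - 182) - 575)*√(23² + 12²) = (-338*351 - 575)*√(529 + 144) = (-118638 - 575)*√673 = -119213*√673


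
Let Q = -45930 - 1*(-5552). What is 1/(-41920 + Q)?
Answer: -1/82298 ≈ -1.2151e-5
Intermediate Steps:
Q = -40378 (Q = -45930 + 5552 = -40378)
1/(-41920 + Q) = 1/(-41920 - 40378) = 1/(-82298) = -1/82298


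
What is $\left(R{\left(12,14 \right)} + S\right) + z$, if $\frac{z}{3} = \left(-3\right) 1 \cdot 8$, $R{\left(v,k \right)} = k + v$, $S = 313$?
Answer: $267$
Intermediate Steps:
$z = -72$ ($z = 3 \left(-3\right) 1 \cdot 8 = 3 \left(\left(-3\right) 8\right) = 3 \left(-24\right) = -72$)
$\left(R{\left(12,14 \right)} + S\right) + z = \left(\left(14 + 12\right) + 313\right) - 72 = \left(26 + 313\right) - 72 = 339 - 72 = 267$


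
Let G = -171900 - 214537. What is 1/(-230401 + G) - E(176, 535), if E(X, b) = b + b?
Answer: -660016661/616838 ≈ -1070.0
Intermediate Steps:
E(X, b) = 2*b
G = -386437
1/(-230401 + G) - E(176, 535) = 1/(-230401 - 386437) - 2*535 = 1/(-616838) - 1*1070 = -1/616838 - 1070 = -660016661/616838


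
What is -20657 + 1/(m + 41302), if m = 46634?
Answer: -1816493951/87936 ≈ -20657.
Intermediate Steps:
-20657 + 1/(m + 41302) = -20657 + 1/(46634 + 41302) = -20657 + 1/87936 = -1816493951/87936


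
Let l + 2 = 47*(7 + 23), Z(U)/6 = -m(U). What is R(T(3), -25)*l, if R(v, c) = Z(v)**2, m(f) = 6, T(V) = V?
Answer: 1824768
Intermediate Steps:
Z(U) = -36 (Z(U) = 6*(-1*6) = 6*(-6) = -36)
l = 1408 (l = -2 + 47*(7 + 23) = -2 + 47*30 = -2 + 1410 = 1408)
R(v, c) = 1296 (R(v, c) = (-36)**2 = 1296)
R(T(3), -25)*l = 1296*1408 = 1824768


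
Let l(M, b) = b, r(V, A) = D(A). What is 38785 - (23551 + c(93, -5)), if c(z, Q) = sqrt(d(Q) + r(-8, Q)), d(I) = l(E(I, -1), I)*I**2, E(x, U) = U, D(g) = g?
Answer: 15234 - I*sqrt(130) ≈ 15234.0 - 11.402*I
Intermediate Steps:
r(V, A) = A
d(I) = I**3 (d(I) = I*I**2 = I**3)
c(z, Q) = sqrt(Q + Q**3) (c(z, Q) = sqrt(Q**3 + Q) = sqrt(Q + Q**3))
38785 - (23551 + c(93, -5)) = 38785 - (23551 + sqrt(-5 + (-5)**3)) = 38785 - (23551 + sqrt(-5 - 125)) = 38785 - (23551 + sqrt(-130)) = 38785 - (23551 + I*sqrt(130)) = 38785 + (-23551 - I*sqrt(130)) = 15234 - I*sqrt(130)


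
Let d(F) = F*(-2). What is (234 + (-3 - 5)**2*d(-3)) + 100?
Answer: 718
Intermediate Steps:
d(F) = -2*F
(234 + (-3 - 5)**2*d(-3)) + 100 = (234 + (-3 - 5)**2*(-2*(-3))) + 100 = (234 + (-8)**2*6) + 100 = (234 + 64*6) + 100 = (234 + 384) + 100 = 618 + 100 = 718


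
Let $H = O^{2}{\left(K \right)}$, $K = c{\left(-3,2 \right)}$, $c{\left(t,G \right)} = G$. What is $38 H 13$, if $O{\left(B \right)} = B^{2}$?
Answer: $7904$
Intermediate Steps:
$K = 2$
$H = 16$ ($H = \left(2^{2}\right)^{2} = 4^{2} = 16$)
$38 H 13 = 38 \cdot 16 \cdot 13 = 608 \cdot 13 = 7904$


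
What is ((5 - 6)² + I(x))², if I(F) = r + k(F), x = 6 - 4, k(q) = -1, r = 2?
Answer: 4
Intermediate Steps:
x = 2
I(F) = 1 (I(F) = 2 - 1 = 1)
((5 - 6)² + I(x))² = ((5 - 6)² + 1)² = ((-1)² + 1)² = (1 + 1)² = 2² = 4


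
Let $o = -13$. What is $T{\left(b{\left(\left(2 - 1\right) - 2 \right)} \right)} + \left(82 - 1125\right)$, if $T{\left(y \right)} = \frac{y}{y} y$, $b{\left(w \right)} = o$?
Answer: $-1056$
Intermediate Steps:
$b{\left(w \right)} = -13$
$T{\left(y \right)} = y$ ($T{\left(y \right)} = 1 y = y$)
$T{\left(b{\left(\left(2 - 1\right) - 2 \right)} \right)} + \left(82 - 1125\right) = -13 + \left(82 - 1125\right) = -13 - 1043 = -1056$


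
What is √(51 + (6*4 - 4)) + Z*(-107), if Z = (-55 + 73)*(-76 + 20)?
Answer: 107856 + √71 ≈ 1.0786e+5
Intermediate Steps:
Z = -1008 (Z = 18*(-56) = -1008)
√(51 + (6*4 - 4)) + Z*(-107) = √(51 + (6*4 - 4)) - 1008*(-107) = √(51 + (24 - 4)) + 107856 = √(51 + 20) + 107856 = √71 + 107856 = 107856 + √71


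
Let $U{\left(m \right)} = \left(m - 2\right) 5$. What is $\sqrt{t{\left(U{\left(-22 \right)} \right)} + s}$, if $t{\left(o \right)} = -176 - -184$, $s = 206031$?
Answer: $\sqrt{206039} \approx 453.92$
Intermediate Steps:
$U{\left(m \right)} = -10 + 5 m$ ($U{\left(m \right)} = \left(-2 + m\right) 5 = -10 + 5 m$)
$t{\left(o \right)} = 8$ ($t{\left(o \right)} = -176 + 184 = 8$)
$\sqrt{t{\left(U{\left(-22 \right)} \right)} + s} = \sqrt{8 + 206031} = \sqrt{206039}$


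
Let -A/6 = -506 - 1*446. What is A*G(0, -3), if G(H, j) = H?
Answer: 0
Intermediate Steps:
A = 5712 (A = -6*(-506 - 1*446) = -6*(-506 - 446) = -6*(-952) = 5712)
A*G(0, -3) = 5712*0 = 0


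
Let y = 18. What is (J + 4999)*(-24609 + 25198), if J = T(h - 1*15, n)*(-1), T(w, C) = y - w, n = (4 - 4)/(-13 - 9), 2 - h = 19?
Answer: 2914961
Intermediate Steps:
h = -17 (h = 2 - 1*19 = 2 - 19 = -17)
n = 0 (n = 0/(-22) = 0*(-1/22) = 0)
T(w, C) = 18 - w
J = -50 (J = (18 - (-17 - 1*15))*(-1) = (18 - (-17 - 15))*(-1) = (18 - 1*(-32))*(-1) = (18 + 32)*(-1) = 50*(-1) = -50)
(J + 4999)*(-24609 + 25198) = (-50 + 4999)*(-24609 + 25198) = 4949*589 = 2914961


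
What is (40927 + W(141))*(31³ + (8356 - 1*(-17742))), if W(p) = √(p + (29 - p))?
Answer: 2287369103 + 55889*√29 ≈ 2.2877e+9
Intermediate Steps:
W(p) = √29
(40927 + W(141))*(31³ + (8356 - 1*(-17742))) = (40927 + √29)*(31³ + (8356 - 1*(-17742))) = (40927 + √29)*(29791 + (8356 + 17742)) = (40927 + √29)*(29791 + 26098) = (40927 + √29)*55889 = 2287369103 + 55889*√29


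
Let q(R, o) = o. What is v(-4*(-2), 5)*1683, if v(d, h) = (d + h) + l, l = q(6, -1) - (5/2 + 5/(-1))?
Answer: 48807/2 ≈ 24404.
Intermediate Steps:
l = 3/2 (l = -1 - (5/2 + 5/(-1)) = -1 - (5*(½) + 5*(-1)) = -1 - (5/2 - 5) = -1 - 1*(-5/2) = -1 + 5/2 = 3/2 ≈ 1.5000)
v(d, h) = 3/2 + d + h (v(d, h) = (d + h) + 3/2 = 3/2 + d + h)
v(-4*(-2), 5)*1683 = (3/2 - 4*(-2) + 5)*1683 = (3/2 + 8 + 5)*1683 = (29/2)*1683 = 48807/2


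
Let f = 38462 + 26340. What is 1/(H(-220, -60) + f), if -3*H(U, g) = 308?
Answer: 3/194098 ≈ 1.5456e-5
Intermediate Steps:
H(U, g) = -308/3 (H(U, g) = -⅓*308 = -308/3)
f = 64802
1/(H(-220, -60) + f) = 1/(-308/3 + 64802) = 1/(194098/3) = 3/194098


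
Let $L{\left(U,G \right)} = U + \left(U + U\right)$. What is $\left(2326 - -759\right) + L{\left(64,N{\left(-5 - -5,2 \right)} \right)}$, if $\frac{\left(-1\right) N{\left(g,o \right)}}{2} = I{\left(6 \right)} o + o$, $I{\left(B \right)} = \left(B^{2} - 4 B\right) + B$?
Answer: $3277$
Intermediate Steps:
$I{\left(B \right)} = B^{2} - 3 B$
$N{\left(g,o \right)} = - 38 o$ ($N{\left(g,o \right)} = - 2 \left(6 \left(-3 + 6\right) o + o\right) = - 2 \left(6 \cdot 3 o + o\right) = - 2 \left(18 o + o\right) = - 2 \cdot 19 o = - 38 o$)
$L{\left(U,G \right)} = 3 U$ ($L{\left(U,G \right)} = U + 2 U = 3 U$)
$\left(2326 - -759\right) + L{\left(64,N{\left(-5 - -5,2 \right)} \right)} = \left(2326 - -759\right) + 3 \cdot 64 = \left(2326 + 759\right) + 192 = 3085 + 192 = 3277$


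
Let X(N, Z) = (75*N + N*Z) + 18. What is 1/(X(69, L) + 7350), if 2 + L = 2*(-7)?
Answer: 1/11439 ≈ 8.7420e-5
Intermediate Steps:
L = -16 (L = -2 + 2*(-7) = -2 - 14 = -16)
X(N, Z) = 18 + 75*N + N*Z
1/(X(69, L) + 7350) = 1/((18 + 75*69 + 69*(-16)) + 7350) = 1/((18 + 5175 - 1104) + 7350) = 1/(4089 + 7350) = 1/11439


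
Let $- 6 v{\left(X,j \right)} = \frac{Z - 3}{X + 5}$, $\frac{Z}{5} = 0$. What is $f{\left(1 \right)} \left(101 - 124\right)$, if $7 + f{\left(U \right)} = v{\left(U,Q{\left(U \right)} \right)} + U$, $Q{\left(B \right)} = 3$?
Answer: $\frac{1633}{12} \approx 136.08$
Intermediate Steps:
$Z = 0$ ($Z = 5 \cdot 0 = 0$)
$v{\left(X,j \right)} = \frac{1}{2 \left(5 + X\right)}$ ($v{\left(X,j \right)} = - \frac{\left(0 - 3\right) \frac{1}{X + 5}}{6} = - \frac{\left(-3\right) \frac{1}{5 + X}}{6} = \frac{1}{2 \left(5 + X\right)}$)
$f{\left(U \right)} = -7 + U + \frac{1}{2 \left(5 + U\right)}$ ($f{\left(U \right)} = -7 + \left(\frac{1}{2 \left(5 + U\right)} + U\right) = -7 + \left(U + \frac{1}{2 \left(5 + U\right)}\right) = -7 + U + \frac{1}{2 \left(5 + U\right)}$)
$f{\left(1 \right)} \left(101 - 124\right) = \frac{\frac{1}{2} + \left(-7 + 1\right) \left(5 + 1\right)}{5 + 1} \left(101 - 124\right) = \frac{\frac{1}{2} - 36}{6} \left(-23\right) = \frac{1}{6} \left(- \frac{71}{2}\right) \left(-23\right) = \left(- \frac{71}{12}\right) \left(-23\right) = \frac{1633}{12}$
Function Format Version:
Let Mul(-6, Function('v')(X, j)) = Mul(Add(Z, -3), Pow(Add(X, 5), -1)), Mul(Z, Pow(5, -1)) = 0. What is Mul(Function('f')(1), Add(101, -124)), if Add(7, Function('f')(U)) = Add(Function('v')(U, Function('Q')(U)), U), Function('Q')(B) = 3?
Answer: Rational(1633, 12) ≈ 136.08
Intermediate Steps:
Z = 0 (Z = Mul(5, 0) = 0)
Function('v')(X, j) = Mul(Rational(1, 2), Pow(Add(5, X), -1)) (Function('v')(X, j) = Mul(Rational(-1, 6), Mul(Add(0, -3), Pow(Add(X, 5), -1))) = Mul(Rational(-1, 6), Mul(-3, Pow(Add(5, X), -1))) = Mul(Rational(1, 2), Pow(Add(5, X), -1)))
Function('f')(U) = Add(-7, U, Mul(Rational(1, 2), Pow(Add(5, U), -1))) (Function('f')(U) = Add(-7, Add(Mul(Rational(1, 2), Pow(Add(5, U), -1)), U)) = Add(-7, Add(U, Mul(Rational(1, 2), Pow(Add(5, U), -1)))) = Add(-7, U, Mul(Rational(1, 2), Pow(Add(5, U), -1))))
Mul(Function('f')(1), Add(101, -124)) = Mul(Mul(Pow(Add(5, 1), -1), Add(Rational(1, 2), Mul(Add(-7, 1), Add(5, 1)))), Add(101, -124)) = Mul(Mul(Pow(6, -1), Add(Rational(1, 2), Mul(-6, 6))), -23) = Mul(Mul(Rational(1, 6), Add(Rational(1, 2), -36)), -23) = Mul(Mul(Rational(1, 6), Rational(-71, 2)), -23) = Mul(Rational(-71, 12), -23) = Rational(1633, 12)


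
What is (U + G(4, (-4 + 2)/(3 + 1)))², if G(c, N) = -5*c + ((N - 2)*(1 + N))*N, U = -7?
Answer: 44521/64 ≈ 695.64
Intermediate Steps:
G(c, N) = -5*c + N*(1 + N)*(-2 + N) (G(c, N) = -5*c + ((-2 + N)*(1 + N))*N = -5*c + ((1 + N)*(-2 + N))*N = -5*c + N*(1 + N)*(-2 + N))
(U + G(4, (-4 + 2)/(3 + 1)))² = (-7 + (((-4 + 2)/(3 + 1))³ - ((-4 + 2)/(3 + 1))² - 5*4 - 2*(-4 + 2)/(3 + 1)))² = (-7 + ((-2/4)³ - (-2/4)² - 20 - (-4)/4))² = (-7 + ((-2*¼)³ - (-2*¼)² - 20 - (-4)/4))² = (-7 + ((-½)³ - (-½)² - 20 - 2*(-½)))² = (-7 + (-⅛ - 1*¼ - 20 + 1))² = (-7 + (-⅛ - ¼ - 20 + 1))² = (-7 - 155/8)² = (-211/8)² = 44521/64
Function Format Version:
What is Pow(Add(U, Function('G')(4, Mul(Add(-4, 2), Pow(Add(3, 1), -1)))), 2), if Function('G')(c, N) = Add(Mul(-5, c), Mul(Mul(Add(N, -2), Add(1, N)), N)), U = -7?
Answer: Rational(44521, 64) ≈ 695.64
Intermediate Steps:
Function('G')(c, N) = Add(Mul(-5, c), Mul(N, Add(1, N), Add(-2, N))) (Function('G')(c, N) = Add(Mul(-5, c), Mul(Mul(Add(-2, N), Add(1, N)), N)) = Add(Mul(-5, c), Mul(Mul(Add(1, N), Add(-2, N)), N)) = Add(Mul(-5, c), Mul(N, Add(1, N), Add(-2, N))))
Pow(Add(U, Function('G')(4, Mul(Add(-4, 2), Pow(Add(3, 1), -1)))), 2) = Pow(Add(-7, Add(Pow(Mul(Add(-4, 2), Pow(Add(3, 1), -1)), 3), Mul(-1, Pow(Mul(Add(-4, 2), Pow(Add(3, 1), -1)), 2)), Mul(-5, 4), Mul(-2, Mul(Add(-4, 2), Pow(Add(3, 1), -1))))), 2) = Pow(Add(-7, Add(Pow(Mul(-2, Pow(4, -1)), 3), Mul(-1, Pow(Mul(-2, Pow(4, -1)), 2)), -20, Mul(-2, Mul(-2, Pow(4, -1))))), 2) = Pow(Add(-7, Add(Pow(Mul(-2, Rational(1, 4)), 3), Mul(-1, Pow(Mul(-2, Rational(1, 4)), 2)), -20, Mul(-2, Mul(-2, Rational(1, 4))))), 2) = Pow(Add(-7, Add(Pow(Rational(-1, 2), 3), Mul(-1, Pow(Rational(-1, 2), 2)), -20, Mul(-2, Rational(-1, 2)))), 2) = Pow(Add(-7, Add(Rational(-1, 8), Mul(-1, Rational(1, 4)), -20, 1)), 2) = Pow(Add(-7, Add(Rational(-1, 8), Rational(-1, 4), -20, 1)), 2) = Pow(Add(-7, Rational(-155, 8)), 2) = Pow(Rational(-211, 8), 2) = Rational(44521, 64)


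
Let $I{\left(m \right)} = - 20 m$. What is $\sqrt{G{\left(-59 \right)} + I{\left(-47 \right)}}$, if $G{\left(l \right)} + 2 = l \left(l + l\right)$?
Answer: $10 \sqrt{79} \approx 88.882$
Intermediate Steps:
$G{\left(l \right)} = -2 + 2 l^{2}$ ($G{\left(l \right)} = -2 + l \left(l + l\right) = -2 + l 2 l = -2 + 2 l^{2}$)
$\sqrt{G{\left(-59 \right)} + I{\left(-47 \right)}} = \sqrt{\left(-2 + 2 \left(-59\right)^{2}\right) - -940} = \sqrt{\left(-2 + 2 \cdot 3481\right) + 940} = \sqrt{\left(-2 + 6962\right) + 940} = \sqrt{6960 + 940} = \sqrt{7900} = 10 \sqrt{79}$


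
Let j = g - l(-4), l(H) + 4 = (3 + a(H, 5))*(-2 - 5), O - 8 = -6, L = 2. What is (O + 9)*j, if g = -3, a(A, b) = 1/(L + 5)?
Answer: 253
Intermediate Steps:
a(A, b) = ⅐ (a(A, b) = 1/(2 + 5) = 1/7 = ⅐)
O = 2 (O = 8 - 6 = 2)
l(H) = -26 (l(H) = -4 + (3 + ⅐)*(-2 - 5) = -4 + (22/7)*(-7) = -4 - 22 = -26)
j = 23 (j = -3 - 1*(-26) = -3 + 26 = 23)
(O + 9)*j = (2 + 9)*23 = 11*23 = 253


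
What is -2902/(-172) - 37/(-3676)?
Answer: 2668529/158068 ≈ 16.882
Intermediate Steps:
-2902/(-172) - 37/(-3676) = -2902*(-1/172) - 37*(-1/3676) = 1451/86 + 37/3676 = 2668529/158068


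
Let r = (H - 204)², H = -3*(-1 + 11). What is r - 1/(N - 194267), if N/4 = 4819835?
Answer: 1045022257187/19085073 ≈ 54756.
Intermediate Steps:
N = 19279340 (N = 4*4819835 = 19279340)
H = -30 (H = -3*10 = -30)
r = 54756 (r = (-30 - 204)² = (-234)² = 54756)
r - 1/(N - 194267) = 54756 - 1/(19279340 - 194267) = 54756 - 1/19085073 = 1045022257187/19085073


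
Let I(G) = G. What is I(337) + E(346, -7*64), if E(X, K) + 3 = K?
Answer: -114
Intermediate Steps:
E(X, K) = -3 + K
I(337) + E(346, -7*64) = 337 + (-3 - 7*64) = 337 + (-3 - 448) = 337 - 451 = -114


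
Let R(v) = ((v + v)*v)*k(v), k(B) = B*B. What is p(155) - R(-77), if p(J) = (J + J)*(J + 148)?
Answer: -70212152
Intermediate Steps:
p(J) = 2*J*(148 + J) (p(J) = (2*J)*(148 + J) = 2*J*(148 + J))
k(B) = B²
R(v) = 2*v⁴ (R(v) = ((v + v)*v)*v² = ((2*v)*v)*v² = (2*v²)*v² = 2*v⁴)
p(155) - R(-77) = 2*155*(148 + 155) - 2*(-77)⁴ = 2*155*303 - 2*35153041 = 93930 - 1*70306082 = 93930 - 70306082 = -70212152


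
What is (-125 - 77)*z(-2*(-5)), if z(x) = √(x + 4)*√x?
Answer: -404*√35 ≈ -2390.1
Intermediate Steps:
z(x) = √x*√(4 + x) (z(x) = √(4 + x)*√x = √x*√(4 + x))
(-125 - 77)*z(-2*(-5)) = (-125 - 77)*(√(-2*(-5))*√(4 - 2*(-5))) = -202*√10*√(4 + 10) = -202*√10*√14 = -404*√35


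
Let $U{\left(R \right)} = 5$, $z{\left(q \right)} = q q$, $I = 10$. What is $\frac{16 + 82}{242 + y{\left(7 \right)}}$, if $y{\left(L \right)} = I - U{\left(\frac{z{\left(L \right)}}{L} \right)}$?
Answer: $\frac{98}{247} \approx 0.39676$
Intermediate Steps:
$z{\left(q \right)} = q^{2}$
$y{\left(L \right)} = 5$ ($y{\left(L \right)} = 10 - 5 = 5$)
$\frac{16 + 82}{242 + y{\left(7 \right)}} = \frac{16 + 82}{242 + 5} = \frac{98}{247}$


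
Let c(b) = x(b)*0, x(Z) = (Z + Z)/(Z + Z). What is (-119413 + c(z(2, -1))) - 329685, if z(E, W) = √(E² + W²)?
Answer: -449098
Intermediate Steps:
x(Z) = 1 (x(Z) = (2*Z)/((2*Z)) = (2*Z)*(1/(2*Z)) = 1)
c(b) = 0 (c(b) = 1*0 = 0)
(-119413 + c(z(2, -1))) - 329685 = (-119413 + 0) - 329685 = -119413 - 329685 = -449098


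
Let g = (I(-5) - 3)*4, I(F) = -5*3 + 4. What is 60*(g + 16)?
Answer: -2400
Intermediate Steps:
I(F) = -11 (I(F) = -15 + 4 = -11)
g = -56 (g = (-11 - 3)*4 = -14*4 = -56)
60*(g + 16) = 60*(-56 + 16) = 60*(-40) = -2400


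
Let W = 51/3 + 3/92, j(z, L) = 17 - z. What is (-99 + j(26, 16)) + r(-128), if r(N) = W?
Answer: -8369/92 ≈ -90.967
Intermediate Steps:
W = 1567/92 (W = 51*(1/3) + 3*(1/92) = 17 + 3/92 = 1567/92 ≈ 17.033)
r(N) = 1567/92
(-99 + j(26, 16)) + r(-128) = (-99 + (17 - 1*26)) + 1567/92 = (-99 + (17 - 26)) + 1567/92 = (-99 - 9) + 1567/92 = -108 + 1567/92 = -8369/92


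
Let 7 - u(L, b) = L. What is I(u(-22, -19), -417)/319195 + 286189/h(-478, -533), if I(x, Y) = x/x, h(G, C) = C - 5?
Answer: -91350097317/171726910 ≈ -531.95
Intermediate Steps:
u(L, b) = 7 - L
h(G, C) = -5 + C
I(x, Y) = 1
I(u(-22, -19), -417)/319195 + 286189/h(-478, -533) = 1/319195 + 286189/(-5 - 533) = 1*(1/319195) + 286189/(-538) = 1/319195 + 286189*(-1/538) = 1/319195 - 286189/538 = -91350097317/171726910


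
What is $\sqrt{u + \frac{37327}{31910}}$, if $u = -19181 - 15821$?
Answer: $\frac{i \sqrt{35639528891630}}{31910} \approx 187.08 i$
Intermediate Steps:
$u = -35002$ ($u = -19181 - 15821 = -35002$)
$\sqrt{u + \frac{37327}{31910}} = \sqrt{-35002 + \frac{37327}{31910}} = \sqrt{- \frac{1116876493}{31910}} = \frac{i \sqrt{35639528891630}}{31910}$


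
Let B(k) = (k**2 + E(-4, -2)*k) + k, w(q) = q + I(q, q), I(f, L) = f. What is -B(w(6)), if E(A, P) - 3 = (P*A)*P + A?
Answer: 48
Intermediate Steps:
E(A, P) = 3 + A + A*P**2 (E(A, P) = 3 + ((P*A)*P + A) = 3 + ((A*P)*P + A) = 3 + (A*P**2 + A) = 3 + (A + A*P**2) = 3 + A + A*P**2)
w(q) = 2*q (w(q) = q + q = 2*q)
B(k) = k**2 - 16*k (B(k) = (k**2 + (3 - 4 - 4*(-2)**2)*k) + k = (k**2 + (3 - 4 - 4*4)*k) + k = (k**2 + (3 - 4 - 16)*k) + k = (k**2 - 17*k) + k = k**2 - 16*k)
-B(w(6)) = -2*6*(-16 + 2*6) = -12*(-16 + 12) = -12*(-4) = -1*(-48) = 48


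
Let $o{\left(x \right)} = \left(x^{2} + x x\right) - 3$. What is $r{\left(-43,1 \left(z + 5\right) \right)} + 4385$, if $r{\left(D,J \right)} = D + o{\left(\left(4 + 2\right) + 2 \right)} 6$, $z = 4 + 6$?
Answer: $5092$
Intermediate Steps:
$z = 10$
$o{\left(x \right)} = -3 + 2 x^{2}$ ($o{\left(x \right)} = \left(x^{2} + x^{2}\right) - 3 = 2 x^{2} - 3 = -3 + 2 x^{2}$)
$r{\left(D,J \right)} = 750 + D$ ($r{\left(D,J \right)} = D + \left(-3 + 2 \left(\left(4 + 2\right) + 2\right)^{2}\right) 6 = D + \left(-3 + 2 \left(6 + 2\right)^{2}\right) 6 = D + \left(-3 + 2 \cdot 8^{2}\right) 6 = D + \left(-3 + 2 \cdot 64\right) 6 = D + \left(-3 + 128\right) 6 = D + 125 \cdot 6 = D + 750 = 750 + D$)
$r{\left(-43,1 \left(z + 5\right) \right)} + 4385 = \left(750 - 43\right) + 4385 = 707 + 4385 = 5092$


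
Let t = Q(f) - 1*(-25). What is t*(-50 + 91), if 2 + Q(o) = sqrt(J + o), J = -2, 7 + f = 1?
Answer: 943 + 82*I*sqrt(2) ≈ 943.0 + 115.97*I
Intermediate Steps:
f = -6 (f = -7 + 1 = -6)
Q(o) = -2 + sqrt(-2 + o)
t = 23 + 2*I*sqrt(2) (t = (-2 + sqrt(-2 - 6)) - 1*(-25) = (-2 + sqrt(-8)) + 25 = (-2 + 2*I*sqrt(2)) + 25 = 23 + 2*I*sqrt(2) ≈ 23.0 + 2.8284*I)
t*(-50 + 91) = (23 + 2*I*sqrt(2))*(-50 + 91) = (23 + 2*I*sqrt(2))*41 = 943 + 82*I*sqrt(2)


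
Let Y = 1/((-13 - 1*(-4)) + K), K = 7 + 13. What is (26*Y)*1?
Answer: 26/11 ≈ 2.3636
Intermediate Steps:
K = 20
Y = 1/11 (Y = 1/((-13 - 1*(-4)) + 20) = 1/((-13 + 4) + 20) = 1/(-9 + 20) = 1/11 ≈ 0.090909)
(26*Y)*1 = (26*(1/11))*1 = (26/11)*1 = 26/11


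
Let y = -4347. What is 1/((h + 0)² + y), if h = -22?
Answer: -1/3863 ≈ -0.00025887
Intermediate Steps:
1/((h + 0)² + y) = 1/((-22 + 0)² - 4347) = 1/((-22)² - 4347) = 1/(484 - 4347) = 1/(-3863) = -1/3863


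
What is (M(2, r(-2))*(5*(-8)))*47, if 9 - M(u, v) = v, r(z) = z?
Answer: -20680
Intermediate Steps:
M(u, v) = 9 - v
(M(2, r(-2))*(5*(-8)))*47 = ((9 - 1*(-2))*(5*(-8)))*47 = ((9 + 2)*(-40))*47 = (11*(-40))*47 = -440*47 = -20680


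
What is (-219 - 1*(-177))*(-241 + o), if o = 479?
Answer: -9996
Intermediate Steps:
(-219 - 1*(-177))*(-241 + o) = (-219 - 1*(-177))*(-241 + 479) = (-219 + 177)*238 = -42*238 = -9996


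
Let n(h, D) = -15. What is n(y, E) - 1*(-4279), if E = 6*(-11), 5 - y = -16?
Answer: 4264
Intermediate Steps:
y = 21 (y = 5 - 1*(-16) = 5 + 16 = 21)
E = -66
n(y, E) - 1*(-4279) = -15 - 1*(-4279) = -15 + 4279 = 4264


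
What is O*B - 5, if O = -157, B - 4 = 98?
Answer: -16019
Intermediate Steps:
B = 102 (B = 4 + 98 = 102)
O*B - 5 = -157*102 - 5 = -16014 - 5 = -16019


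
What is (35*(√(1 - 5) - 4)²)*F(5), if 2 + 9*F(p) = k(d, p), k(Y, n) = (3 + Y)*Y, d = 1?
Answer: 280/3 - 1120*I/9 ≈ 93.333 - 124.44*I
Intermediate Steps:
k(Y, n) = Y*(3 + Y)
F(p) = 2/9 (F(p) = -2/9 + (1*(3 + 1))/9 = -2/9 + (1*4)/9 = -2/9 + (⅑)*4 = -2/9 + 4/9 = 2/9)
(35*(√(1 - 5) - 4)²)*F(5) = (35*(√(1 - 5) - 4)²)*(2/9) = (35*(√(-4) - 4)²)*(2/9) = (35*(2*I - 4)²)*(2/9) = (35*(-4 + 2*I)²)*(2/9) = 70*(-4 + 2*I)²/9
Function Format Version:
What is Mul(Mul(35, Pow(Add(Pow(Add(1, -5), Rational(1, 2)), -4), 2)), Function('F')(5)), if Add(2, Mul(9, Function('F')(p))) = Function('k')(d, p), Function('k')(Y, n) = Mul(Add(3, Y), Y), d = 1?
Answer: Add(Rational(280, 3), Mul(Rational(-1120, 9), I)) ≈ Add(93.333, Mul(-124.44, I))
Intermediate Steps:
Function('k')(Y, n) = Mul(Y, Add(3, Y))
Function('F')(p) = Rational(2, 9) (Function('F')(p) = Add(Rational(-2, 9), Mul(Rational(1, 9), Mul(1, Add(3, 1)))) = Add(Rational(-2, 9), Mul(Rational(1, 9), Mul(1, 4))) = Add(Rational(-2, 9), Mul(Rational(1, 9), 4)) = Add(Rational(-2, 9), Rational(4, 9)) = Rational(2, 9))
Mul(Mul(35, Pow(Add(Pow(Add(1, -5), Rational(1, 2)), -4), 2)), Function('F')(5)) = Mul(Mul(35, Pow(Add(Pow(Add(1, -5), Rational(1, 2)), -4), 2)), Rational(2, 9)) = Mul(Mul(35, Pow(Add(Pow(-4, Rational(1, 2)), -4), 2)), Rational(2, 9)) = Mul(Mul(35, Pow(Add(Mul(2, I), -4), 2)), Rational(2, 9)) = Mul(Mul(35, Pow(Add(-4, Mul(2, I)), 2)), Rational(2, 9)) = Mul(Rational(70, 9), Pow(Add(-4, Mul(2, I)), 2))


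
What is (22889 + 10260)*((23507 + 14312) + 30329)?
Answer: 2259038052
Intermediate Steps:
(22889 + 10260)*((23507 + 14312) + 30329) = 33149*(37819 + 30329) = 33149*68148 = 2259038052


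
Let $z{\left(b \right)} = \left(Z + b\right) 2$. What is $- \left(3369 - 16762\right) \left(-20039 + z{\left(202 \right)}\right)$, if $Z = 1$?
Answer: $-262944769$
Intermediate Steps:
$z{\left(b \right)} = 2 + 2 b$ ($z{\left(b \right)} = \left(1 + b\right) 2 = 2 + 2 b$)
$- \left(3369 - 16762\right) \left(-20039 + z{\left(202 \right)}\right) = - \left(3369 - 16762\right) \left(-20039 + \left(2 + 2 \cdot 202\right)\right) = - \left(-13393\right) \left(-20039 + \left(2 + 404\right)\right) = - \left(-13393\right) \left(-20039 + 406\right) = - \left(-13393\right) \left(-19633\right) = \left(-1\right) 262944769 = -262944769$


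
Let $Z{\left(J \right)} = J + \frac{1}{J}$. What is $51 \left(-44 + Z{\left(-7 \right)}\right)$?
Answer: $- \frac{18258}{7} \approx -2608.3$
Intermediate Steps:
$51 \left(-44 + Z{\left(-7 \right)}\right) = 51 \left(-44 - \left(7 - \frac{1}{-7}\right)\right) = 51 \left(-44 - \frac{50}{7}\right) = 51 \left(- \frac{358}{7}\right) = - \frac{18258}{7}$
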